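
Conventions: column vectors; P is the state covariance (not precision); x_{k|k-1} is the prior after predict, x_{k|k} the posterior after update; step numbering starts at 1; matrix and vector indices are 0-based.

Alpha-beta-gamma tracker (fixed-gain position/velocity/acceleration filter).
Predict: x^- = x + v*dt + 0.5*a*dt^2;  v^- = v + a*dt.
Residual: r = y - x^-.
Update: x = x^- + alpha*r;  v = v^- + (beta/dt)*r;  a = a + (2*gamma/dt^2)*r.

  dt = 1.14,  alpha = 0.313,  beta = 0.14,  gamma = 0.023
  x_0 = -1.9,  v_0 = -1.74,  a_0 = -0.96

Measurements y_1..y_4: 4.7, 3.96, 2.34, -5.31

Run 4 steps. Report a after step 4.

a_post = -0.2324

step 1: x_pred=-4.5074  r=9.2074  x^+=-1.6255  v^+=-1.7037  a^+=-0.6341
step 2: x_pred=-3.9797  r=7.9397  x^+=-1.4946  v^+=-1.4515  a^+=-0.3531
step 3: x_pred=-3.3787  r=5.7187  x^+=-1.5887  v^+=-1.1517  a^+=-0.1507
step 4: x_pred=-2.9996  r=-2.3104  x^+=-3.7227  v^+=-1.6072  a^+=-0.2324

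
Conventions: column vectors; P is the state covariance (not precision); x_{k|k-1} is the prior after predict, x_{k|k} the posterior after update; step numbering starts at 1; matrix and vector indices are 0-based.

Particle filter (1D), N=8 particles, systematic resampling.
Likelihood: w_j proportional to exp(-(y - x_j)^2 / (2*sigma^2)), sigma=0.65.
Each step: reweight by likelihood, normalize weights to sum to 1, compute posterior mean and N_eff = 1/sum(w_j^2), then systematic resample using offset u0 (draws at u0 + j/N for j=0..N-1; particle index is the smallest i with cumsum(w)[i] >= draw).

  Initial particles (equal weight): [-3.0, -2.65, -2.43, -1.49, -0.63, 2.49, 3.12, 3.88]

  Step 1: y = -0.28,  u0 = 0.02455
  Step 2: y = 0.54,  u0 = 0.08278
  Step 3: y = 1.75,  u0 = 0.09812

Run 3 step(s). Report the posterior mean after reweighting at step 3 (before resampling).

step 1: w=[0.0002, 0.0012, 0.0040, 0.1688, 0.8257, 0.0001, 0.0000, 0.0000]  mean=-0.7849  Neff=1.4079  idx=[3, 3, 4, 4, 4, 4, 4, 4]
step 2: w=[0.0063, 0.0063, 0.1646, 0.1646, 0.1646, 0.1646, 0.1646, 0.1646]  mean=-0.6409  Neff=6.1520  idx=[2, 3, 3, 4, 5, 6, 6, 7]
step 3: w=[0.1250, 0.1250, 0.1250, 0.1250, 0.1250, 0.1250, 0.1250, 0.1250]  mean=-0.6300  Neff=8.0000  idx=[0, 1, 2, 3, 4, 5, 6, 7]

post_mean = -0.6300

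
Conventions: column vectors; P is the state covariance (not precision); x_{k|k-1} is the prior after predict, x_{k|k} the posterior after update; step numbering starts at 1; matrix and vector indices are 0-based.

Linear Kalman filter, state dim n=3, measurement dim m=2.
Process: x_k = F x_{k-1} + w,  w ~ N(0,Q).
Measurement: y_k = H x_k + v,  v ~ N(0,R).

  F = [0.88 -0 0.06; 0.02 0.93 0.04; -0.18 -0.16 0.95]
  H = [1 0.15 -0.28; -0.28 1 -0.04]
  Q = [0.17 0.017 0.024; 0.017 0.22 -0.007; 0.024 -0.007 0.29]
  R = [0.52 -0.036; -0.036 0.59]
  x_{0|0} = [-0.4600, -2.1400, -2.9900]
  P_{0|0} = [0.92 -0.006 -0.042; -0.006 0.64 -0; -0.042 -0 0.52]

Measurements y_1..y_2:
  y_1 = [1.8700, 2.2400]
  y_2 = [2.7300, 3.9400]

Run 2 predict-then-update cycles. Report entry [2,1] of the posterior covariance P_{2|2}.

P_post[2,1] = 0.0409

step 1: x^-=[-0.5842, -2.1190, -2.4153]  P^-=[0.8799 0.0280 -0.1259; 0.0280 0.7744 -0.0853; -0.1259 -0.0853 0.8195]  S=[1.5676 -0.1106; -0.1106 1.4231]  K=[0.5790 -0.1049; 0.1462 0.5525; -0.2403 -0.0769]  nu=[2.0958, 4.0988]  x^+=[0.1994, 0.4518, -3.2339]  P^+=[0.3252 0.0115 0.0786; 0.0115 0.3245 0.0143; 0.0786 0.0143 0.7247]
step 2: x^-=[-0.0185, 0.2948, -3.1804]  P^-=[0.4327 0.0375 0.0769; 0.0375 0.5035 -0.0174; 0.0769 -0.0174 0.9323]  S=[1.0068 -0.0273; -0.0273 1.1111]  K=[0.4122 -0.0679; 0.1293 0.4476; -0.1875 -0.0732]  nu=[1.8138, 3.5128]  x^+=[0.4904, 2.1015, -3.7776]  P^+=[0.2550 0.0224 0.1487; 0.0224 0.2673 0.0409; 0.1487 0.0409 0.8917]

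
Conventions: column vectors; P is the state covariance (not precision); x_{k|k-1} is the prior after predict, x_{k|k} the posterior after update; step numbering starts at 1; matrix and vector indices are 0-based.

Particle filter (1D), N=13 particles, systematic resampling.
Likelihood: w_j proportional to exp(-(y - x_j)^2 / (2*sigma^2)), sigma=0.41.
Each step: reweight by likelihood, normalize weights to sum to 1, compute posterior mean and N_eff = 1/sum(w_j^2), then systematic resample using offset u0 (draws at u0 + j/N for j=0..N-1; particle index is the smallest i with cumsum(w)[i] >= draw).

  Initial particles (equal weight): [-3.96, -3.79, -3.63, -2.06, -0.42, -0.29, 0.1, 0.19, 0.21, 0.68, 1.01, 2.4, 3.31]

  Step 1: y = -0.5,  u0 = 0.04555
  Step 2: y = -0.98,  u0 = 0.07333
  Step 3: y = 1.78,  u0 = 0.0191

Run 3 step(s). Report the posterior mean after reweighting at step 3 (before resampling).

step 1: w=[0.0000, 0.0000, 0.0000, 0.0003, 0.3655, 0.3267, 0.1277, 0.0904, 0.0832, 0.0059, 0.0004, 0.0000, 0.0000]  mean=-0.1969  Neff=3.6802  idx=[4, 4, 4, 4, 4, 5, 5, 5, 5, 6, 6, 7, 8]
step 2: w=[0.1298, 0.1298, 0.1298, 0.1298, 0.1298, 0.0800, 0.0800, 0.0800, 0.0800, 0.0103, 0.0103, 0.0056, 0.0049]  mean=-0.3612  Neff=9.0841  idx=[0, 1, 1, 2, 2, 3, 4, 4, 5, 6, 7, 8, 12]
step 3: w=[0.0008, 0.0008, 0.0008, 0.0008, 0.0008, 0.0008, 0.0008, 0.0008, 0.0043, 0.0043, 0.0043, 0.0043, 0.9759]  mean=0.1971  Neff=1.0498  idx=[10, 12, 12, 12, 12, 12, 12, 12, 12, 12, 12, 12, 12]

post_mean = 0.1971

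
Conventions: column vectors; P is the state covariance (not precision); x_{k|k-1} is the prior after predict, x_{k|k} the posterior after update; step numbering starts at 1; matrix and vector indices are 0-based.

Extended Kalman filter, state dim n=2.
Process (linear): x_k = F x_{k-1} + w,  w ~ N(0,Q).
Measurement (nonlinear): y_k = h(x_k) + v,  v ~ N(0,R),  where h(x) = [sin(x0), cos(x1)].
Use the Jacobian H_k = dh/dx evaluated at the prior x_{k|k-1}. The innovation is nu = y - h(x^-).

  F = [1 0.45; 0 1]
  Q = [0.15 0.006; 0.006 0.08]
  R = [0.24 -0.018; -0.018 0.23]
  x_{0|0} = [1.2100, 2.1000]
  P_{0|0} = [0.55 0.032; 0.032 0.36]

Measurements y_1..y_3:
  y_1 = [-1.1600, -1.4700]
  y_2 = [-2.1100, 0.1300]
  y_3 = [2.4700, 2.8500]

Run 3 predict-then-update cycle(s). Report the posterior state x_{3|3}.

x_post = [7.5431, 1.3896]

step 1: x^-=[2.1550, 2.1000]  P^-=[0.8017 0.2000; 0.2000 0.4400]  H_jac=[-0.5515 0.0000; 0.0000 -0.8632]  S=[0.4839 0.0772; 0.0772 0.5579]  K=[-0.8840 -0.1871; -0.1220 -0.6640]  nu=[-1.9942, -0.9652]  x^+=[4.0983, 2.9841]  P^+=[0.3785 0.0314; 0.0314 0.1744]
step 2: x^-=[5.4412, 2.9841]  P^-=[0.5921 0.1159; 0.1159 0.2544]  H_jac=[0.6660 0.0000; 0.0000 -0.1568]  S=[0.5026 -0.0301; -0.0301 0.2363]  K=[0.7860 0.0232; 0.1445 -0.1504]  nu=[-1.3640, 1.1176]  x^+=[4.3951, 2.6189]  P^+=[0.2826 0.0562; 0.0562 0.2372]
step 3: x^-=[5.5735, 2.6189]  P^-=[0.5312 0.1689; 0.1689 0.3172]  H_jac=[0.7586 0.0000; 0.0000 -0.4993]  S=[0.5457 -0.0820; -0.0820 0.3091]  K=[0.7264 -0.0802; 0.1644 -0.4688]  nu=[3.1216, 3.7165]  x^+=[7.5431, 1.3896]  P^+=[0.2317 0.0631; 0.0631 0.2219]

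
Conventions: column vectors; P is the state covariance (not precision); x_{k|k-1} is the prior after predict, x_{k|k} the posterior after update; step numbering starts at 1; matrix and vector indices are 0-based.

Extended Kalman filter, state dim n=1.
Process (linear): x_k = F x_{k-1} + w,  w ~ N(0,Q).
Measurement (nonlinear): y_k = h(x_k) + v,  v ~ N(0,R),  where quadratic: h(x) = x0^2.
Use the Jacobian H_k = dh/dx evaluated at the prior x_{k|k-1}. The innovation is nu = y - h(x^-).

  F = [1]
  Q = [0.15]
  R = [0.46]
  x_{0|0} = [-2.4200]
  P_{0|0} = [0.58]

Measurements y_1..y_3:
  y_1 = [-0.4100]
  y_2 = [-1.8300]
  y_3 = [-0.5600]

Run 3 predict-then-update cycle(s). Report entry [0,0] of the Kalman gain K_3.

step 1: x^-=[-2.4200]  P^-=[0.7300]  H_jac=[-4.8400]  S=[17.5607]  K=[-0.2012]  nu=[-6.2664]  x^+=[-1.1592]  P^+=[0.0191]
step 2: x^-=[-1.1592]  P^-=[0.1691]  H_jac=[-2.3184]  S=[1.3690]  K=[-0.2864]  nu=[-3.1738]  x^+=[-0.2502]  P^+=[0.0568]
step 3: x^-=[-0.2502]  P^-=[0.2068]  H_jac=[-0.5005]  S=[0.5118]  K=[-0.2022]  nu=[-0.6226]  x^+=[-0.1243]  P^+=[0.1859]

K[0,0] = -0.2022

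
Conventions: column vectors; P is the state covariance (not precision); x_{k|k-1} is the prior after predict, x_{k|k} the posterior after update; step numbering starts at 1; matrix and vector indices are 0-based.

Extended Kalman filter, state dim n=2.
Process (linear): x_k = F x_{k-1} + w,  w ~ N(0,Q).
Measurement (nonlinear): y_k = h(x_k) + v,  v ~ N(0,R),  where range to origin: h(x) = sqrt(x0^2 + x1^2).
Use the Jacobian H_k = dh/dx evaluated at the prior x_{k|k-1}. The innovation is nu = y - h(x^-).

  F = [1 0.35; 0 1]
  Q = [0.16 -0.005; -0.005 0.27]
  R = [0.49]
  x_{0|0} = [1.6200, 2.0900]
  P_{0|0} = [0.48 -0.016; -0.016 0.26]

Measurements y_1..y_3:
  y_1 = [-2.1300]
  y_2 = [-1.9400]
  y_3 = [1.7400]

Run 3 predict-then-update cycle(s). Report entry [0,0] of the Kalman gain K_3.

step 1: x^-=[2.3515, 2.0900]  P^-=[0.6607 0.0700; 0.0700 0.5300]  H_jac=[0.7474 0.6643]  S=[1.1625]  K=[0.4648; 0.3479]  nu=[-5.2761]  x^+=[-0.1007, 0.2546]  P^+=[0.4095 -0.1180; -0.1180 0.3893]
step 2: x^-=[-0.0116, 0.2546]  P^-=[0.5347 0.0133; 0.0133 0.6593]  H_jac=[-0.0454 0.9990]  S=[1.1478]  K=[-0.0096; 0.5733]  nu=[-2.1948]  x^+=[0.0094, -1.0037]  P^+=[0.5345 0.0196; 0.0196 0.2821]
step 3: x^-=[-0.3418, -1.0037]  P^-=[0.7428 0.1133; 0.1133 0.5521]  H_jac=[-0.3224 -0.9466]  S=[1.1311]  K=[-0.3066; -0.4943]  nu=[0.6797]  x^+=[-0.5502, -1.3397]  P^+=[0.6365 -0.0581; -0.0581 0.2757]

K[0,0] = -0.3066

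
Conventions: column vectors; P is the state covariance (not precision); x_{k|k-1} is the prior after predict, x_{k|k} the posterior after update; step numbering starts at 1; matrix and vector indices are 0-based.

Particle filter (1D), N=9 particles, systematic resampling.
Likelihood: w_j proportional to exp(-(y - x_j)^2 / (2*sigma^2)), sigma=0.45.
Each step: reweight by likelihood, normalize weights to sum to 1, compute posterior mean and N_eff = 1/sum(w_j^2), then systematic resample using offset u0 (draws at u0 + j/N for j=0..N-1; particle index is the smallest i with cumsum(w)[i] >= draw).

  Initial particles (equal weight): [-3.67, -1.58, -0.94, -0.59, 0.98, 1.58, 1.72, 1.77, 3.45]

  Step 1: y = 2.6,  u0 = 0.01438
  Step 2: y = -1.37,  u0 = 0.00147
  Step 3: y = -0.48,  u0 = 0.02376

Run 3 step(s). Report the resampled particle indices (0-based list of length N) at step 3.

step 1: w=[0.0000, 0.0000, 0.0000, 0.0000, 0.0027, 0.1329, 0.2564, 0.3166, 0.2914]  mean=2.2194  Neff=3.7233  idx=[5, 5, 6, 6, 7, 7, 7, 8, 8]
step 2: w=[0.4132, 0.4132, 0.0512, 0.0512, 0.0237, 0.0237, 0.0237, 0.0000, 0.0000]  mean=1.6079  Neff=2.8704  idx=[0, 0, 0, 0, 1, 1, 1, 1, 3]
step 3: w=[0.1215, 0.1215, 0.1215, 0.1215, 0.1215, 0.1215, 0.1215, 0.1215, 0.0279]  mean=1.5839  Neff=8.4099  idx=[0, 1, 2, 2, 3, 4, 5, 6, 7]

resampled_idx = [0, 1, 2, 2, 3, 4, 5, 6, 7]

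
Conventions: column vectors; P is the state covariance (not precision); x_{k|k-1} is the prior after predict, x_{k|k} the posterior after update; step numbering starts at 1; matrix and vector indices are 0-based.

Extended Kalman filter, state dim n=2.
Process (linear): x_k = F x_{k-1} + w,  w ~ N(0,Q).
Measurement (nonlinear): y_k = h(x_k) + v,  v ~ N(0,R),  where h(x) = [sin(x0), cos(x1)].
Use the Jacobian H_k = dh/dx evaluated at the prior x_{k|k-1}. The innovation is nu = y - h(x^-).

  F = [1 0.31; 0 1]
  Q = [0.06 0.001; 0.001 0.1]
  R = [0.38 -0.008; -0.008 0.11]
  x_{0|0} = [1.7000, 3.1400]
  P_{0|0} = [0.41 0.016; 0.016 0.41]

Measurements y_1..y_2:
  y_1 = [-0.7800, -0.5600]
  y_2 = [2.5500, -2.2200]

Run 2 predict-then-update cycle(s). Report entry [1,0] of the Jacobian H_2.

step 1: x^-=[2.6734, 3.1400]  P^-=[0.5193 0.1441; 0.1441 0.5100]  H_jac=[-0.8924 0.0000; 0.0000 -0.0016]  S=[0.7936 -0.0078; -0.0078 0.1100]  K=[-0.5844 -0.0435; -0.1622 -0.0189]  nu=[-1.2313, 0.4400]  x^+=[3.3738, 3.3314]  P^+=[0.2485 0.0689; 0.0689 0.4891]
step 2: x^-=[4.4066, 3.3314]  P^-=[0.3982 0.2215; 0.2215 0.5891]  H_jac=[-0.3011 0.0000; 0.0000 0.1887]  S=[0.4161 -0.0206; -0.0206 0.1310]  K=[-0.2745 0.2761; -0.1192 0.8301]  nu=[3.5036, -1.2380]  x^+=[3.1033, 1.8861]  P^+=[0.3538 0.1725; 0.1725 0.4889]

H_jac[1,0] = 0.0000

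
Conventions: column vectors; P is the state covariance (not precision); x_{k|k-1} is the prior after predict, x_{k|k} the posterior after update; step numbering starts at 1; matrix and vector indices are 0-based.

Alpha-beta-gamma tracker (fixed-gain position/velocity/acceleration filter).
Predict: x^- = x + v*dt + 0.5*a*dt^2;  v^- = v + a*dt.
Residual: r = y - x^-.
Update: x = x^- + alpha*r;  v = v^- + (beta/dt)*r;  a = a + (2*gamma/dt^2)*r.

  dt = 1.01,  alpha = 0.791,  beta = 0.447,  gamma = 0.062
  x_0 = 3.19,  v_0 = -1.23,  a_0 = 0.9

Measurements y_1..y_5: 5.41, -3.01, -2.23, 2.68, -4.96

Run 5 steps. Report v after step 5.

step 1: x_pred=2.4067  r=3.0033  x^+=4.7823  v^+=1.0082  a^+=1.2651
step 2: x_pred=6.4458  r=-9.4558  x^+=-1.0337  v^+=-1.8990  a^+=0.1156
step 3: x_pred=-2.8928  r=0.6628  x^+=-2.3685  v^+=-1.4889  a^+=0.1962
step 4: x_pred=-3.7722  r=6.4522  x^+=1.3315  v^+=1.5649  a^+=0.9805
step 5: x_pred=3.4121  r=-8.3721  x^+=-3.2102  v^+=-1.1501  a^+=-0.0372

v_post = -1.1501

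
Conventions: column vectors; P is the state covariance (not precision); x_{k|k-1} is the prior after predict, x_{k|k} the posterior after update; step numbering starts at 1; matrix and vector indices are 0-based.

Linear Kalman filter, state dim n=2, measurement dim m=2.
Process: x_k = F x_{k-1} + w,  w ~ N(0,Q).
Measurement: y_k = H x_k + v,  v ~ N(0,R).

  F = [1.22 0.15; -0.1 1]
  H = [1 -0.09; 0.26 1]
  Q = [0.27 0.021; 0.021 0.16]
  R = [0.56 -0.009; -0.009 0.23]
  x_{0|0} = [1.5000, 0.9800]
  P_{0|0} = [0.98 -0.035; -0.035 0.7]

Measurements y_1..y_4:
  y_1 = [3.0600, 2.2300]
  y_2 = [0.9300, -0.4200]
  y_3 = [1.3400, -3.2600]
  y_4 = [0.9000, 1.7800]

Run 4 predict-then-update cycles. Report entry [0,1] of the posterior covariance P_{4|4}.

P_post[0,1] = -0.0523

step 1: x^-=[1.9770, 0.8300]  P^-=[1.7316 -0.0357; -0.0357 0.8768]  S=[2.3051 0.3274; 0.3274 1.2053]  K=[0.7320 0.1450; -0.1581 0.7627]  nu=[1.1577, 0.8860]  x^+=[2.9529, 1.3227]  P^+=[0.4016 -0.0776; -0.0776 0.1970]
step 2: x^-=[3.8010, 1.0275]  P^-=[0.8438 -0.0920; -0.0920 0.3766]  S=[1.4234 0.0866; 0.0866 0.6158]  K=[0.5911 0.1237; -0.1244 0.5902]  nu=[-2.7785, -2.4357]  x^+=[1.8574, -0.0645]  P^+=[0.3244 -0.0612; -0.0612 0.1528]
step 3: x^-=[2.2563, -0.2503]  P^-=[0.7338 -0.0694; -0.0694 0.3283]  S=[1.3090 0.0845; 0.0845 0.5718]  K=[0.5570 0.1300; -0.1117 0.5590]  nu=[-0.9388, -3.5964]  x^+=[1.2658, -2.1560]  P^+=[0.3058 -0.0546; -0.0546 0.1438]
step 4: x^-=[1.2209, -2.2825]  P^-=[0.7084 -0.0606; -0.0606 0.3178]  S=[1.2819 0.0874; 0.0874 0.5642]  K=[0.5477 0.1342; -0.1072 0.5520]  nu=[-0.5263, 3.7451]  x^+=[1.4353, -0.1590]  P^+=[0.3008 -0.0523; -0.0523 0.1415]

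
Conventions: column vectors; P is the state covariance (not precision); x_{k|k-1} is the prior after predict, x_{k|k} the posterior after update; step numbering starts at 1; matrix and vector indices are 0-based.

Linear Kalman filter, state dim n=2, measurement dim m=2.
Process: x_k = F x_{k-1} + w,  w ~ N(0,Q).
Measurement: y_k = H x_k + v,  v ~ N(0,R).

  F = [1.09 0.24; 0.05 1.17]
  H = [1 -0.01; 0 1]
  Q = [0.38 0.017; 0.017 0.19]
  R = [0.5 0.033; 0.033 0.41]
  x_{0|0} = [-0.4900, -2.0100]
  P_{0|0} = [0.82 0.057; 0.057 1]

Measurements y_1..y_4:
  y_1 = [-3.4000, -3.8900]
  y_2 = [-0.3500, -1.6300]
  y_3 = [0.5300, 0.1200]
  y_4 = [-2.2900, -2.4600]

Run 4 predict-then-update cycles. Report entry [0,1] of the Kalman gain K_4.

K[0,1] = 0.0463

step 1: x^-=[-1.0165, -2.3762]  P^-=[1.4417 0.4159; 0.4159 1.5676]  S=[1.9335 0.4332; 0.4332 1.9776]  K=[0.7323 0.0499; 0.0309 0.7859]  nu=[-2.4073, -1.5138]  x^+=[-2.8548, -3.6403]  P^+=[0.3682 0.0446; 0.0446 0.3232]
step 2: x^-=[-3.9854, -4.4019]  P^-=[0.8595 0.1853; 0.1853 0.6386]  S=[1.3558 0.2119; 0.2119 1.0486]  K=[0.6247 0.0505; 0.0380 0.6013]  nu=[3.5914, 2.7719]  x^+=[-1.6022, -2.5987]  P^+=[0.3144 0.0413; 0.0413 0.2478]
step 3: x^-=[-2.3700, -3.1206]  P^-=[0.7894 0.1569; 0.1569 0.5348]  S=[1.2863 0.1845; 0.1845 0.9448]  K=[0.6056 0.0478; 0.0377 0.5587]  nu=[2.8688, 3.2406]  x^+=[-0.4778, -1.2020]  P^+=[0.3048 0.0396; 0.0396 0.2303]
step 4: x^-=[-0.8093, -1.4303]  P^-=[0.7761 0.1492; 0.1492 0.5107]  S=[1.2732 0.1771; 0.1771 0.9207]  K=[0.6020 0.0463; 0.0370 0.5475]  nu=[-1.4950, -1.0297]  x^+=[-1.7569, -2.0494]  P^+=[0.3029 0.0388; 0.0388 0.2257]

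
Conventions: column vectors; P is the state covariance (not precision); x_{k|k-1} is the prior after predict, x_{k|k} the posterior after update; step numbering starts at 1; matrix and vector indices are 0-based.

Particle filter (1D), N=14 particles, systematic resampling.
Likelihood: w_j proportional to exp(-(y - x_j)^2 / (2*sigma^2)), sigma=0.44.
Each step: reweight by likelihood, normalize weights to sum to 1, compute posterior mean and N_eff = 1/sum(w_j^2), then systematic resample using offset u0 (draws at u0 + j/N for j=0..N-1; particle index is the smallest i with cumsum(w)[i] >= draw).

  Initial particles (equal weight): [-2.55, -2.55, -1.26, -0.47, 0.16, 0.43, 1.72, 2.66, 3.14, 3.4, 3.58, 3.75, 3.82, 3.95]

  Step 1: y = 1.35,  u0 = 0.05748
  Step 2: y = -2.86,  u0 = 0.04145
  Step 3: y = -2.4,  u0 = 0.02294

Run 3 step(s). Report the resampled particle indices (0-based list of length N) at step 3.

step 1: w=[0.0000, 0.0000, 0.0000, 0.0002, 0.0303, 0.1318, 0.8235, 0.0139, 0.0003, 0.0000, 0.0000, 0.0000, 0.0000, 0.0000]  mean=1.5159  Neff=1.4356  idx=[5, 5, 6, 6, 6, 6, 6, 6, 6, 6, 6, 6, 6, 7]
step 2: w=[0.5000, 0.5000, 0.0000, 0.0000, 0.0000, 0.0000, 0.0000, 0.0000, 0.0000, 0.0000, 0.0000, 0.0000, 0.0000, 0.0000]  mean=0.4300  Neff=2.0000  idx=[0, 0, 0, 0, 0, 0, 0, 1, 1, 1, 1, 1, 1, 1]
step 3: w=[0.0714, 0.0714, 0.0714, 0.0714, 0.0714, 0.0714, 0.0714, 0.0714, 0.0714, 0.0714, 0.0714, 0.0714, 0.0714, 0.0714]  mean=0.4300  Neff=14.0000  idx=[0, 1, 2, 3, 4, 5, 6, 7, 8, 9, 10, 11, 12, 13]

resampled_idx = [0, 1, 2, 3, 4, 5, 6, 7, 8, 9, 10, 11, 12, 13]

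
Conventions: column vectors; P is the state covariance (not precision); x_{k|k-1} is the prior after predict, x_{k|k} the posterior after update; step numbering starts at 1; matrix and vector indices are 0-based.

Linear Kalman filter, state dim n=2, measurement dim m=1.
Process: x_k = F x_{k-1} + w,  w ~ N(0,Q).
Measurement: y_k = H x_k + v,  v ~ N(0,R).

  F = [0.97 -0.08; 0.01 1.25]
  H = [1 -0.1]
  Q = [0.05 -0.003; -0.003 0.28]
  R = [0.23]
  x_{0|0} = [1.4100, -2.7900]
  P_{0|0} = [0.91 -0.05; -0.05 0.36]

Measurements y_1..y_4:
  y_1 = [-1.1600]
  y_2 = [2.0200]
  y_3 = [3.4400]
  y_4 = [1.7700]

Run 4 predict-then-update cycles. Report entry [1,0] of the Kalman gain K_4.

step 1: x^-=[1.5909, -3.4734]  P^-=[0.9163 -0.0908; -0.0908 0.8413]  S=[1.1728]  K=[0.7890; -0.1491]  nu=[-3.0982]  x^+=[-0.8536, -3.0114]  P^+=[0.1862 0.0472; 0.0472 0.8153]
step 2: x^-=[-0.5870, -3.7728]  P^-=[0.2231 -0.0255; -0.0255 1.5550]  S=[0.4737]  K=[0.4763; -0.3821]  nu=[2.2298]  x^+=[0.4749, -4.6247]  P^+=[0.1156 0.0607; 0.0607 1.4859]
step 3: x^-=[0.8307, -5.7762]  P^-=[0.1589 -0.0769; -0.0769 2.6032]  S=[0.4303]  K=[0.3871; -0.7837]  nu=[2.0317]  x^+=[1.6171, -7.3685]  P^+=[0.0944 0.0536; 0.0536 2.3389]
step 4: x^-=[2.1581, -9.1944]  P^-=[0.1455 -0.1710; -0.1710 3.9359]  S=[0.4490]  K=[0.3620; -1.2574]  nu=[-1.3075]  x^+=[1.6847, -7.5504]  P^+=[0.0866 0.0334; 0.0334 3.2261]

K[1,0] = -1.2574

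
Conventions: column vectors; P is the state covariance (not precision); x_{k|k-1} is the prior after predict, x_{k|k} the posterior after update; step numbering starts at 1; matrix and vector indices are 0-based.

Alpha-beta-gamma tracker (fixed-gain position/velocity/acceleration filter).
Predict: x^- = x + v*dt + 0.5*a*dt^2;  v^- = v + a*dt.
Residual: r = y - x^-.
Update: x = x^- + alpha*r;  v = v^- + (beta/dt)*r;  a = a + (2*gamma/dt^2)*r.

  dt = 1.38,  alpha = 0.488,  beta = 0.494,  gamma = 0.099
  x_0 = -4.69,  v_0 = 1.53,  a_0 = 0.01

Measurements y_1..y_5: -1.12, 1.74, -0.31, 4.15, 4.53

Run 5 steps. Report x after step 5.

step 1: x_pred=-2.5691  r=1.4491  x^+=-1.8619  v^+=2.0625  a^+=0.1607
step 2: x_pred=1.1373  r=0.6027  x^+=1.4314  v^+=2.5000  a^+=0.2233
step 3: x_pred=5.0940  r=-5.4040  x^+=2.4569  v^+=0.8737  a^+=-0.3385
step 4: x_pred=3.3402  r=0.8098  x^+=3.7354  v^+=0.6964  a^+=-0.2543
step 5: x_pred=4.4542  r=0.0758  x^+=4.4912  v^+=0.3725  a^+=-0.2465

x_post = 4.4912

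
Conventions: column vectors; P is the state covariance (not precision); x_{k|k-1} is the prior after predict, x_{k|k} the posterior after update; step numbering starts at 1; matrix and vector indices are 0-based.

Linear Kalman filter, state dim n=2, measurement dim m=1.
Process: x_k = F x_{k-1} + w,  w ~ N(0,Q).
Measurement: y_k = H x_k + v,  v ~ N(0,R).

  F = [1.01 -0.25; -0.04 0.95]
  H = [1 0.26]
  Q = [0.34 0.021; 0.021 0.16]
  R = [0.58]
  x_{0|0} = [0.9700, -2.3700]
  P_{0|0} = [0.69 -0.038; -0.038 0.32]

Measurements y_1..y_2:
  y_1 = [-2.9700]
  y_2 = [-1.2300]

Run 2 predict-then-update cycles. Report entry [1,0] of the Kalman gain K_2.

step 1: x^-=[1.5722, -2.2903]  P^-=[1.0831 -0.1197; -0.1197 0.4528]  S=[1.6314]  K=[0.6448; -0.0012]  nu=[-3.9467]  x^+=[-0.9726, -2.2855]  P^+=[0.4048 -0.1184; -0.1184 0.4528]
step 2: x^-=[-0.4110, -2.1323]  P^-=[0.8410 -0.2177; -0.2177 0.5783]  S=[1.3469]  K=[0.5824; -0.0500]  nu=[-0.2646]  x^+=[-0.5651, -2.1191]  P^+=[0.3842 -0.1785; -0.1785 0.5749]

K[1,0] = -0.0500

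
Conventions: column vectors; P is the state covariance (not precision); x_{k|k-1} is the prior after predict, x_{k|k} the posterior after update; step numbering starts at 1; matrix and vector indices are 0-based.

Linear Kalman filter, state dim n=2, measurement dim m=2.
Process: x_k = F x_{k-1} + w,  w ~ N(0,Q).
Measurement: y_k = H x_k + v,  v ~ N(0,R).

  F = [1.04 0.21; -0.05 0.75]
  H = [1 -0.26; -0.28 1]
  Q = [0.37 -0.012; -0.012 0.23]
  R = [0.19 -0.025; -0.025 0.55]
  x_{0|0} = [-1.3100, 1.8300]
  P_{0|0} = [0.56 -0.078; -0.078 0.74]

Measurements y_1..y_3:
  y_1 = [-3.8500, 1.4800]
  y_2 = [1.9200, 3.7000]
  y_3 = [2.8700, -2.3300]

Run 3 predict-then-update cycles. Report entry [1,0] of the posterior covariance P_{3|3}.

step 1: x^-=[-0.9781, 1.4380]  P^-=[0.9743 0.0154; 0.0154 0.6535]  S=[1.2004 -0.4512; -0.4512 1.2713]  K=[0.8449 0.0974; 0.0730 0.5366]  nu=[-2.4980, -0.2319]  x^+=[-3.1112, 1.1313]  P^+=[0.1796 0.0827; 0.0827 0.3164]
step 2: x^-=[-2.9980, 1.0041]  P^-=[0.6143 0.0922; 0.0922 0.4022]  S=[0.7836 -0.2027; -0.2027 0.9488]  K=[0.7744 0.0813; 0.0919 0.4164]  nu=[5.1791, 1.8565]  x^+=[1.1638, 2.2529]  P^+=[0.1636 0.0712; 0.0712 0.2466]
step 3: x^-=[1.6835, 1.6315]  P^-=[0.5889 0.0731; 0.0731 0.3638]  S=[0.7655 -0.2061; -0.2061 0.9190]  K=[0.7637 0.0714; 0.0772 0.3909]  nu=[1.6107, -3.4901]  x^+=[2.6646, 0.3915]  P^+=[0.1602 0.0650; 0.0650 0.2313]

P_post[1,0] = 0.0650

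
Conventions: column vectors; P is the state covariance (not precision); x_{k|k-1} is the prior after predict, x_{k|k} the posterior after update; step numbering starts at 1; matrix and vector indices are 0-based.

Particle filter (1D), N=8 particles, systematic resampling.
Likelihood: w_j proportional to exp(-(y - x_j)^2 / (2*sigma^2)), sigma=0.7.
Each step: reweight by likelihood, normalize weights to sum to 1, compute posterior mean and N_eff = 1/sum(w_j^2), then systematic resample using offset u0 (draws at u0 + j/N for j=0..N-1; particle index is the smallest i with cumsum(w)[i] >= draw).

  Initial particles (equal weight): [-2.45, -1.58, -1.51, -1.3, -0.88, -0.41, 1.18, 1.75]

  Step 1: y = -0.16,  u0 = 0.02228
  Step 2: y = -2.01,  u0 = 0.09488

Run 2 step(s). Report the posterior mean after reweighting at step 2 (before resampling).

step 1: w=[0.0021, 0.0564, 0.0687, 0.1172, 0.2601, 0.4142, 0.0707, 0.0107]  mean=-0.6470  Neff=3.7605  idx=[1, 3, 4, 4, 5, 5, 5, 5]
step 2: w=[0.3659, 0.2642, 0.1201, 0.1201, 0.0324, 0.0324, 0.0324, 0.0324]  mean=-1.1862  Neff=4.2237  idx=[0, 0, 0, 1, 1, 2, 3, 7]

post_mean = -1.1862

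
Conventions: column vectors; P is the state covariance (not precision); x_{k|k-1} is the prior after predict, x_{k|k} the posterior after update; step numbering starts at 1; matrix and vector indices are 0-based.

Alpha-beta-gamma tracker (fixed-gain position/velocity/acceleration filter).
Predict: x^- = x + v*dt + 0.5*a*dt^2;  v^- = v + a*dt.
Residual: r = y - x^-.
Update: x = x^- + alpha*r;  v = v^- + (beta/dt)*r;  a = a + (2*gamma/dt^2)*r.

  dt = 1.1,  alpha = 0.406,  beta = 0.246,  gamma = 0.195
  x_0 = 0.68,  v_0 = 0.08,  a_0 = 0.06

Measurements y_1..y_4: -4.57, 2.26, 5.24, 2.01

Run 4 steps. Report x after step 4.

x_post = 2.3693

step 1: x_pred=0.8043  r=-5.3743  x^+=-1.3777  v^+=-1.0559  a^+=-1.6722
step 2: x_pred=-3.5508  r=5.8108  x^+=-1.1916  v^+=-1.5958  a^+=0.2007
step 3: x_pred=-2.8256  r=8.0656  x^+=0.4490  v^+=0.4287  a^+=2.8004
step 4: x_pred=2.6148  r=-0.6048  x^+=2.3693  v^+=3.3739  a^+=2.6054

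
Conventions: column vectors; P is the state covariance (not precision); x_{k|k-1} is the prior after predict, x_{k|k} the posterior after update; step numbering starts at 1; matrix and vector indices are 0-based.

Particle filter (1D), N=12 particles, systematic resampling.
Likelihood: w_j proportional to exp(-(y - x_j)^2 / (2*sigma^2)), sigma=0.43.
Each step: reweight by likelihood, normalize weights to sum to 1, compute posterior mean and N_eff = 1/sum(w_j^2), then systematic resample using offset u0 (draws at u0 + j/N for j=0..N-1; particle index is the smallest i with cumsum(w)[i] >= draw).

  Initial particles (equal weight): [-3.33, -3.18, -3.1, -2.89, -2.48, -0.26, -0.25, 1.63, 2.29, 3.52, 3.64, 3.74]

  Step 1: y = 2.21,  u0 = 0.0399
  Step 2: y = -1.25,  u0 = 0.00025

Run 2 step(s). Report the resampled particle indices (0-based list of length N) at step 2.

step 1: w=[0.0000, 0.0000, 0.0000, 0.0000, 0.0000, 0.0000, 0.0000, 0.2874, 0.7016, 0.0069, 0.0028, 0.0013]  mean=2.1144  Neff=1.7395  idx=[7, 7, 7, 8, 8, 8, 8, 8, 8, 8, 8, 8]
step 2: w=[0.3333, 0.3333, 0.3333, 0.0000, 0.0000, 0.0000, 0.0000, 0.0000, 0.0000, 0.0000, 0.0000, 0.0000]  mean=1.6300  Neff=3.0002  idx=[0, 0, 0, 0, 1, 1, 1, 1, 2, 2, 2, 2]

resampled_idx = [0, 0, 0, 0, 1, 1, 1, 1, 2, 2, 2, 2]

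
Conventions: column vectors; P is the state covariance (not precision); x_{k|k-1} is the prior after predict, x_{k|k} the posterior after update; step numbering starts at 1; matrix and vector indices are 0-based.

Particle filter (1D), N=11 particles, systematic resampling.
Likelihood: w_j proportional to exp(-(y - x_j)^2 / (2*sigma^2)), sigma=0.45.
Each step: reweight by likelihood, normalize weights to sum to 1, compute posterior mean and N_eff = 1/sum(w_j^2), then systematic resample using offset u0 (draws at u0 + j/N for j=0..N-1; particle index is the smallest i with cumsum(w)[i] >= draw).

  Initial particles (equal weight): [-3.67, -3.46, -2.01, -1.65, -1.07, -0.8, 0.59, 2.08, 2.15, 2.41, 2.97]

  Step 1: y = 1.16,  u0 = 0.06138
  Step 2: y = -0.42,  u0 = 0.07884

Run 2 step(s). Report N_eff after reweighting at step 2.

N_eff = 7.0000

step 1: w=[0.0000, 0.0000, 0.0000, 0.0000, 0.0000, 0.0001, 0.6569, 0.1813, 0.1303, 0.0309, 0.0004]  mean=1.1205  Neff=2.0731  idx=[6, 6, 6, 6, 6, 6, 6, 7, 7, 8, 9]
step 2: w=[0.1429, 0.1429, 0.1429, 0.1429, 0.1429, 0.1429, 0.1429, 0.0000, 0.0000, 0.0000, 0.0000]  mean=0.5900  Neff=7.0000  idx=[0, 1, 1, 2, 3, 3, 4, 5, 5, 6, 6]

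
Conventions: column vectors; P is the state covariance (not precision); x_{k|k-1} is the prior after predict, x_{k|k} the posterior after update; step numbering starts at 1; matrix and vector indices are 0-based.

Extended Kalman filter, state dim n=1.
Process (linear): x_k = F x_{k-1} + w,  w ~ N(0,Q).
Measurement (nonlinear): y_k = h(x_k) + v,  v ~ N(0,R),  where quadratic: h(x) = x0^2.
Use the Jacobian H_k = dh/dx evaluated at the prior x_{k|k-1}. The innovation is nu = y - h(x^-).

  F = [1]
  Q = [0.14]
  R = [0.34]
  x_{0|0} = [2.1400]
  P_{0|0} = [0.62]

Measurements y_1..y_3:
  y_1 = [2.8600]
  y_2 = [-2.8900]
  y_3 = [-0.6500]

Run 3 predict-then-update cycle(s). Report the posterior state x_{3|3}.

x_post = [0.1185]

step 1: x^-=[2.1400]  P^-=[0.7600]  H_jac=[4.2800]  S=[14.2620]  K=[0.2281]  nu=[-1.7196]  x^+=[1.7478]  P^+=[0.0181]
step 2: x^-=[1.7478]  P^-=[0.1581]  H_jac=[3.4956]  S=[2.2721]  K=[0.2433]  nu=[-5.9448]  x^+=[0.3016]  P^+=[0.0237]
step 3: x^-=[0.3016]  P^-=[0.1637]  H_jac=[0.6033]  S=[0.3996]  K=[0.2471]  nu=[-0.7410]  x^+=[0.1185]  P^+=[0.1393]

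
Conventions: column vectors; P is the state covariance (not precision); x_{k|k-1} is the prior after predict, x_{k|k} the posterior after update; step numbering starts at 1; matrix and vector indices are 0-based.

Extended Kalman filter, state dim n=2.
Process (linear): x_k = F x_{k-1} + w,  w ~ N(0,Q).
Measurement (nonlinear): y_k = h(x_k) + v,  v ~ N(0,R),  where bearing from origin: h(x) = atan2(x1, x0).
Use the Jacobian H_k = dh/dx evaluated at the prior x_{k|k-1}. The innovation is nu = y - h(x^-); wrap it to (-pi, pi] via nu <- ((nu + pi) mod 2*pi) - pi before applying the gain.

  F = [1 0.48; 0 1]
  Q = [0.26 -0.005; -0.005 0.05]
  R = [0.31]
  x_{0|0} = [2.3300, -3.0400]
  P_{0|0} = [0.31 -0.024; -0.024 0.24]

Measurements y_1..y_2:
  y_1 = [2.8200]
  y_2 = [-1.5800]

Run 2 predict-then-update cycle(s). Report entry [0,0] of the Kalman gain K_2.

K[0,0] = 0.5114

step 1: x^-=[0.8708, -3.0400]  P^-=[0.6023 0.0862; 0.0862 0.2900]  H_jac=[0.3040 0.0871]  S=[0.3724]  K=[0.5118; 0.1382]  nu=[-2.1714]  x^+=[-0.2404, -3.3400]  P^+=[0.5047 0.0599; 0.0599 0.2829]
step 2: x^-=[-1.8436, -3.3400]  P^-=[0.8874 0.1907; 0.1907 0.3329]  H_jac=[0.2295 -0.1267]  S=[0.3510]  K=[0.5114; 0.0045]  nu=[0.4952]  x^+=[-1.5904, -3.3378]  P^+=[0.7956 0.1898; 0.1898 0.3329]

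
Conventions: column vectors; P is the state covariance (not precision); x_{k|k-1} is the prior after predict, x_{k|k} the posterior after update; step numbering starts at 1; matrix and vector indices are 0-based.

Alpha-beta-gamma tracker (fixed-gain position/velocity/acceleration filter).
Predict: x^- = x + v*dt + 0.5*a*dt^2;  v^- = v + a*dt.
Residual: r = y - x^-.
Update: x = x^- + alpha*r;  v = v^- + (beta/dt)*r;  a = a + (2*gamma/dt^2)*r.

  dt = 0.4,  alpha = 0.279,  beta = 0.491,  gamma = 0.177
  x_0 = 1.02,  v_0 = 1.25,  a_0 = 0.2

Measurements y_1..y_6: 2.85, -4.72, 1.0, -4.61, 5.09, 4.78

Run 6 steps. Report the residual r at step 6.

step 1: x_pred=1.5360  r=1.3140  x^+=1.9026  v^+=2.9429  a^+=3.1072
step 2: x_pred=3.3284  r=-8.0484  x^+=1.0829  v^+=-5.6935  a^+=-14.6998
step 3: x_pred=-2.3705  r=3.3705  x^+=-1.4302  v^+=-7.4361  a^+=-7.2425
step 4: x_pred=-4.9840  r=0.3740  x^+=-4.8797  v^+=-9.8740  a^+=-6.4150
step 5: x_pred=-9.3425  r=14.4325  x^+=-5.3158  v^+=5.2758  a^+=25.5168
step 6: x_pred=-1.1641  r=5.9441  x^+=0.4943  v^+=22.7790  a^+=38.6682

resid = 5.9441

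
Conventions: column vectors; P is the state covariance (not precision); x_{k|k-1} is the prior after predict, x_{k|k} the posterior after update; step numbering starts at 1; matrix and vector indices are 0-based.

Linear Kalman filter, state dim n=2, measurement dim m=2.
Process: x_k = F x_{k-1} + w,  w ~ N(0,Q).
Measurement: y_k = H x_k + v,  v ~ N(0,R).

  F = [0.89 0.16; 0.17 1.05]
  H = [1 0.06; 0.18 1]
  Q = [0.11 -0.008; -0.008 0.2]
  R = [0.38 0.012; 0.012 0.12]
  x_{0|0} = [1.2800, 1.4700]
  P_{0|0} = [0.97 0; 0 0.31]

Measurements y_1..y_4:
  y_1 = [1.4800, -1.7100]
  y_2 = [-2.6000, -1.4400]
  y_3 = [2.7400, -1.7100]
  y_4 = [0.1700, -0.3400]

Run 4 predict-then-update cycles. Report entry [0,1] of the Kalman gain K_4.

step 1: x^-=[1.3744, 1.7611]  P^-=[0.8863 0.1908; 0.1908 0.5698]  S=[1.2912 0.3986; 0.3986 0.7872]  K=[0.6612 0.1103; -0.0743 0.8051]  nu=[-0.0001, -3.7185]  x^+=[0.9644, -1.2325]  P^+=[0.2541 -0.0246; -0.0246 0.1001]
step 2: x^-=[0.6611, -1.1302]  P^-=[0.3068 0.0236; 0.0236 0.3090]  S=[0.6908 0.1097; 0.1097 0.4474]  K=[0.4352 0.0696; -0.0521 0.7128]  nu=[-3.1933, -0.4288]  x^+=[-0.7584, -1.2695]  P^+=[0.1672 -0.0165; -0.0165 0.0879]
step 3: x^-=[-0.8781, -1.4619]  P^-=[0.2400 0.0162; 0.0162 0.2958]  S=[0.6230 0.0893; 0.0893 0.4294]  K=[0.3782 0.0596; -0.0466 0.7054]  nu=[3.7058, -0.0901]  x^+=[0.5182, -1.6983]  P^+=[0.1453 -0.0145; -0.0145 0.0867]
step 4: x^-=[0.1894, -1.6951]  P^-=[0.2232 0.0146; 0.0146 0.2946]  S=[0.6060 0.0846; 0.0846 0.4271]  K=[0.3618 0.0566; -0.0451 0.7049]  nu=[0.0823, 1.3210]  x^+=[0.2940, -0.7677]  P^+=[0.1390 -0.0139; -0.0139 0.0865]

K[0,1] = 0.0566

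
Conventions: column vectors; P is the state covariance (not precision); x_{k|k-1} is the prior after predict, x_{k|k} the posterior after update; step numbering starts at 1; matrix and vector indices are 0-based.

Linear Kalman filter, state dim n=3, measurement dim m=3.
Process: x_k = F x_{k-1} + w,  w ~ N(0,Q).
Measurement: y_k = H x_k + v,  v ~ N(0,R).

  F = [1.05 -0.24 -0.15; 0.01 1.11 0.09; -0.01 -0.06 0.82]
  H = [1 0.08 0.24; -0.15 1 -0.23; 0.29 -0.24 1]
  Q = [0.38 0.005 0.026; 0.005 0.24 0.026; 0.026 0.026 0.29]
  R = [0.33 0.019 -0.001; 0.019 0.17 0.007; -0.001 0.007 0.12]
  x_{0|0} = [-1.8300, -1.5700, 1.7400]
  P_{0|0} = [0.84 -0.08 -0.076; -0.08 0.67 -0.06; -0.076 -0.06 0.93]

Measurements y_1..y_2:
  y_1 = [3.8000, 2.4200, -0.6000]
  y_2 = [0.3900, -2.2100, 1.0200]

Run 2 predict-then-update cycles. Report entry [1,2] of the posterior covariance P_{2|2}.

P_post[1,2] = 0.0461

step 1: x^-=[-1.8057, -1.6044, 1.5393]  P^-=[1.4256 -0.2661 -0.1370; -0.2661 1.0592 -0.0040; -0.1370 -0.0040 0.9249]  S=[1.7071 -0.3885 0.5251; -0.3885 1.3824 -0.5832; 0.5251 -0.5832 1.1853]  K=[0.8137 -0.1598 -0.1521; 0.0530 0.8599 0.1167; -0.1915 0.1962 0.9290]  nu=[5.3646, 4.1076, -2.0007]  x^+=[2.2074, 1.9784, -0.5408]  P^+=[0.2897 0.0071 -0.1025; 0.0071 0.1621 0.0568; -0.1025 0.0568 0.1564]
step 2: x^-=[1.9241, 2.1694, -0.5843]  P^-=[0.7450 -0.0492 -0.0934; -0.0492 0.4524 0.0773; -0.0934 0.0773 0.3919]  S=[1.0507 -0.0848 0.2129; -0.0848 0.6326 -0.1383; 0.2129 -0.1383 0.5161]  K=[0.6847 -0.1418 -0.0599; 0.0461 0.7238 0.0867; -0.1369 0.1514 0.7678]  nu=[-1.5674, -4.2252, 1.5669]  x^+=[1.3560, -0.8251, 0.1936]  P^+=[0.2413 0.0069 -0.0772; 0.0069 0.1362 0.0461; -0.0772 0.0461 0.1268]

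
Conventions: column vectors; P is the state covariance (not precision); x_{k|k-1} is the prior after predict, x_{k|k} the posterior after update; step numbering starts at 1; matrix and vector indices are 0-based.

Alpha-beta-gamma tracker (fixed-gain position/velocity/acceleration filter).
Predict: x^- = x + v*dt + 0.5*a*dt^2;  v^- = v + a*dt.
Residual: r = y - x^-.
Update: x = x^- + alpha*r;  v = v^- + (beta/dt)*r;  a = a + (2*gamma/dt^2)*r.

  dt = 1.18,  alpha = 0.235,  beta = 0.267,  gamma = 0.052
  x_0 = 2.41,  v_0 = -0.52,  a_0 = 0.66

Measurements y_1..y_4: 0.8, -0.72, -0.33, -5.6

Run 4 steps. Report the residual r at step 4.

step 1: x_pred=2.2559  r=-1.4559  x^+=1.9138  v^+=-0.0706  a^+=0.5513
step 2: x_pred=2.2142  r=-2.9342  x^+=1.5247  v^+=-0.0841  a^+=0.3321
step 3: x_pred=1.6567  r=-1.9867  x^+=1.1898  v^+=-0.1417  a^+=0.1837
step 4: x_pred=1.1505  r=-6.7505  x^+=-0.4359  v^+=-1.4524  a^+=-0.3205

resid = -6.7505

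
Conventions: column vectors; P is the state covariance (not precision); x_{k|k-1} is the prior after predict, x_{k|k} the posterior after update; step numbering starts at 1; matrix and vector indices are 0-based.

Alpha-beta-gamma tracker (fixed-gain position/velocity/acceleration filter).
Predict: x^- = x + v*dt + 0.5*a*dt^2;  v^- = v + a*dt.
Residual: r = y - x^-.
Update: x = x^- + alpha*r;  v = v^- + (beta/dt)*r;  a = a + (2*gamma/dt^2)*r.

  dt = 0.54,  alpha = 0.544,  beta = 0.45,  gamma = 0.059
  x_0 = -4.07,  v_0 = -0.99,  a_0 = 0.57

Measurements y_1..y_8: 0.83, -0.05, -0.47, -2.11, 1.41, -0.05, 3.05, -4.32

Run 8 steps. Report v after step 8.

v_post = -3.6508

step 1: x_pred=-4.5215  r=5.3515  x^+=-1.6103  v^+=3.7774  a^+=2.7356
step 2: x_pred=0.8283  r=-0.8783  x^+=0.3505  v^+=4.5226  a^+=2.3801
step 3: x_pred=3.1398  r=-3.6098  x^+=1.1761  v^+=2.7998  a^+=0.9194
step 4: x_pred=2.8220  r=-4.9320  x^+=0.1390  v^+=-0.8138  a^+=-1.0764
step 5: x_pred=-0.4574  r=1.8674  x^+=0.5585  v^+=0.1611  a^+=-0.3207
step 6: x_pred=0.5987  r=-0.6487  x^+=0.2458  v^+=-0.5527  a^+=-0.5833
step 7: x_pred=-0.1377  r=3.1877  x^+=1.5964  v^+=1.7888  a^+=0.7067
step 8: x_pred=2.6654  r=-6.9854  x^+=-1.1347  v^+=-3.6508  a^+=-2.1201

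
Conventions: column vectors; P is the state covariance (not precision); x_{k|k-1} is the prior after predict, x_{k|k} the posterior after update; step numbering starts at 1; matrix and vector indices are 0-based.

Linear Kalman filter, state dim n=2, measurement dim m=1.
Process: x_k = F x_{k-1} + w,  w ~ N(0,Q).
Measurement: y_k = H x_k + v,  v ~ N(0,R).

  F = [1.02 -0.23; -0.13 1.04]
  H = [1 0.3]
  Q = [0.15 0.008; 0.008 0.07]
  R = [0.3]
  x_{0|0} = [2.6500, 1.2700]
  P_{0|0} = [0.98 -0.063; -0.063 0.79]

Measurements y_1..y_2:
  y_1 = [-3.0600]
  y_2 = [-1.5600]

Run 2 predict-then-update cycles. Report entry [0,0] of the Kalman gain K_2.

step 1: x^-=[2.4109, 0.9763]  P^-=[1.2409 -0.3796; -0.3796 0.9581]  S=[1.3994]  K=[0.8054; -0.0659]  nu=[-5.7638]  x^+=[-2.2312, 1.3561]  P^+=[0.3332 -0.3054; -0.3054 0.9520]
step 2: x^-=[-2.5877, 1.7004]  P^-=[0.6903 -0.5970; -0.5970 1.1879]  S=[0.7391]  K=[0.6917; -0.3256]  nu=[0.5176]  x^+=[-2.2297, 1.5319]  P^+=[0.3367 -0.4305; -0.4305 1.1095]

K[0,0] = 0.6917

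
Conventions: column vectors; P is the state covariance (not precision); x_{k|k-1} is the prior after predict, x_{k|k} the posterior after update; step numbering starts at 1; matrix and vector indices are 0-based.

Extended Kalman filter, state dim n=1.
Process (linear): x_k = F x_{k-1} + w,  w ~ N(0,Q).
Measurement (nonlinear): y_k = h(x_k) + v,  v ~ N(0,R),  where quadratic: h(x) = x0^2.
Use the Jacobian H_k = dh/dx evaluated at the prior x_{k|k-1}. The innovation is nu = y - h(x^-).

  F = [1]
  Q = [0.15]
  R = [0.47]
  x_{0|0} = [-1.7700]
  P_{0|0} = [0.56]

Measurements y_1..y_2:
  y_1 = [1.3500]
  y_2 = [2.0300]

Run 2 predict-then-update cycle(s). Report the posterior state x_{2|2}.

x_post = [-1.3931]

step 1: x^-=[-1.7700]  P^-=[0.7100]  H_jac=[-3.5400]  S=[9.3674]  K=[-0.2683]  nu=[-1.7829]  x^+=[-1.2916]  P^+=[0.0356]
step 2: x^-=[-1.2916]  P^-=[0.1856]  H_jac=[-2.5833]  S=[1.7087]  K=[-0.2806]  nu=[0.3617]  x^+=[-1.3931]  P^+=[0.0511]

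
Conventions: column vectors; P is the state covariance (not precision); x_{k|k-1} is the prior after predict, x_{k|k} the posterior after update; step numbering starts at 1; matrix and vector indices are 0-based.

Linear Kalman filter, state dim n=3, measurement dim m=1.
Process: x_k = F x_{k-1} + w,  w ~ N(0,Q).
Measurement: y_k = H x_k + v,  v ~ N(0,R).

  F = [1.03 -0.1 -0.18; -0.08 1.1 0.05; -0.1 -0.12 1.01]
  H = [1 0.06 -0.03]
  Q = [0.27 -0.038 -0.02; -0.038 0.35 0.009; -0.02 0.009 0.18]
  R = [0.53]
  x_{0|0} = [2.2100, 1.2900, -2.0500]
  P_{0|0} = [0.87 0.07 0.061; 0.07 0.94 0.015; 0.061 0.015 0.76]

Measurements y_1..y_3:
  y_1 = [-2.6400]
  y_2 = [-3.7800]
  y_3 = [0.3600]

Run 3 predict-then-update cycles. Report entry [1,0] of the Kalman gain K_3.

K[1,0] = -0.2682

step 1: x^-=[2.5163, 1.1397, -2.4463]  P^-=[1.1905 -0.1391 -0.1811; -0.1391 1.4837 -0.0654; -0.1811 -0.0654 0.9632]  S=[1.7211]  K=[0.6900; -0.0279; -0.1243]  nu=[-5.2981]  x^+=[-1.1394, 1.2878, -1.7878]  P^+=[0.3711 -0.1059 -0.0335; -0.1059 1.4824 -0.0714; -0.0335 -0.0714 0.9366]
step 2: x^-=[-0.9806, 1.4183, -1.8463]  P^-=[0.7405 -0.3486 -0.2285; -0.3486 2.1594 -0.2018; -0.2285 -0.2018 1.1821]  S=[1.2519]  K=[0.5802; -0.1701; -0.2205]  nu=[-2.9399]  x^+=[-2.6864, 1.9184, -1.1981]  P^+=[0.3190 -0.2250 -0.0683; -0.2250 2.1232 -0.2488; -0.0683 -0.2488 1.1212]
step 3: x^-=[-2.7432, 2.2653, -1.1717]  P^-=[0.7287 -0.5187 -0.2582; -0.5187 2.9367 -0.4585; -0.2582 -0.4585 1.4262]  S=[1.2254]  K=[0.5756; -0.2682; -0.2680]  nu=[2.9321]  x^+=[-1.0556, 1.4788, -1.9576]  P^+=[0.3227 -0.3295 -0.0691; -0.3295 2.8485 -0.5466; -0.0691 -0.5466 1.3382]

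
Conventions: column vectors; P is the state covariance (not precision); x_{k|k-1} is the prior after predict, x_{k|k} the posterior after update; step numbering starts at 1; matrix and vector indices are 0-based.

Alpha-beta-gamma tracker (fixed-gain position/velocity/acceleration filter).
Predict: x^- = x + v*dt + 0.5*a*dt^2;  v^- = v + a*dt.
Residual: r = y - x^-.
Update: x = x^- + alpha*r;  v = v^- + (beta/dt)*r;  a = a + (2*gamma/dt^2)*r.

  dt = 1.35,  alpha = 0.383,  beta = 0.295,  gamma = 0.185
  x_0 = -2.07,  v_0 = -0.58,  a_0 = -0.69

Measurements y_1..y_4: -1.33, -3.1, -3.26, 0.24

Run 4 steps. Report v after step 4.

step 1: x_pred=-3.4818  r=2.1518  x^+=-2.6576  v^+=-1.0413  a^+=-0.2532
step 2: x_pred=-4.2941  r=1.1941  x^+=-3.8367  v^+=-1.1221  a^+=-0.0107
step 3: x_pred=-5.3614  r=2.1014  x^+=-4.5566  v^+=-0.6774  a^+=0.4159
step 4: x_pred=-5.0921  r=5.3321  x^+=-3.0499  v^+=1.0492  a^+=1.4984

v_post = 1.0492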